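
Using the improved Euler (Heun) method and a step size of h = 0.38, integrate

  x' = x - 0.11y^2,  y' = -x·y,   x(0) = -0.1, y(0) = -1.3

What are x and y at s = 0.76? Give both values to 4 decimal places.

Heun on (x,y): k1 = f(s_n, state_n); k2 = f(s_n + h, state_n + h·k1); state_{n+1} = state_n + (h/2)·(k1 + k2).
0.000000: (-0.100000, -1.300000)
  k1 = (-0.285900, -0.130000)
  predictor → (-0.208642, -1.349400)
  k2 = (-0.408939, -0.281542)
  → (-0.232019, -1.378193)
0.380000: (-0.232019, -1.378193)
  k1 = (-0.440955, -0.319767)
  predictor → (-0.399582, -1.499705)
  k2 = (-0.646985, -0.599255)
  → (-0.438728, -1.552807)
(x(0.76), y(0.76)) ≈ (-0.4387, -1.5528)

-0.4387, -1.5528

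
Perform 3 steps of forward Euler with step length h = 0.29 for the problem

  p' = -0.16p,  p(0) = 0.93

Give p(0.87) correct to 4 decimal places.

0.8065

Euler: p_{n+1} = p_n + h·f(t_n, p_n).
t=0.000000, p=0.930000: f=-0.148800 → p ← 0.930000 + 0.29·(-0.148800) = 0.886848
t=0.290000, p=0.886848: f=-0.141896 → p ← 0.886848 + 0.29·(-0.141896) = 0.845698
t=0.580000, p=0.845698: f=-0.135312 → p ← 0.845698 + 0.29·(-0.135312) = 0.806458
p(0.87) ≈ 0.8065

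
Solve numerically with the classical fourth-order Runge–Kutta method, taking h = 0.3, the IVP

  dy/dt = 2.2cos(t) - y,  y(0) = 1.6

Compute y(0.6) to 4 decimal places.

RK4: k1 = f(t_n, y_n); k2 = f(t_n + h/2, y_n + (h/2)·k1); k3 = f(t_n + h/2, y_n + (h/2)·k2); k4 = f(t_n + h, y_n + h·k3); y_{n+1} = y_n + (h/6)·(k1 + 2k2 + 2k3 + k4).
t=0.000000, y=1.600000:
  k1 = f(0.000000, 1.600000) = 0.600000
  k2 = f(0.150000, 1.690000) = 0.485296
  k3 = f(0.150000, 1.672794) = 0.502502
  k4 = f(0.300000, 1.750751) = 0.350990
  y ← 1.600000 + (0.3/6)·(k1 + 2k2 + 2k3 + k4) = 1.746329
t=0.300000, y=1.746329:
  k1 = f(0.300000, 1.746329) = 0.355411
  k2 = f(0.450000, 1.799641) = 0.181343
  k3 = f(0.450000, 1.773531) = 0.207453
  k4 = f(0.600000, 1.808565) = 0.007173
  y ← 1.746329 + (0.3/6)·(k1 + 2k2 + 2k3 + k4) = 1.803338
y(0.6) ≈ 1.8033

1.8033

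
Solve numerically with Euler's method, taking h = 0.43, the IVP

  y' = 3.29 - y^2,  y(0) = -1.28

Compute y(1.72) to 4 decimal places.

Euler: y_{n+1} = y_n + h·f(t_n, y_n).
t=0.000000, y=-1.280000: f=1.651600 → y ← -1.280000 + 0.43·1.651600 = -0.569812
t=0.430000, y=-0.569812: f=2.965314 → y ← -0.569812 + 0.43·2.965314 = 0.705273
t=0.860000, y=0.705273: f=2.792590 → y ← 0.705273 + 0.43·2.792590 = 1.906087
t=1.290000, y=1.906087: f=-0.343167 → y ← 1.906087 + 0.43·(-0.343167) = 1.758525
y(1.72) ≈ 1.7585

1.7585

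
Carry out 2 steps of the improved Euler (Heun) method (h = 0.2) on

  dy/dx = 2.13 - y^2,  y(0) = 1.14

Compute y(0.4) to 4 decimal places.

1.3433

Heun: k1 = f(x_n, y_n); k2 = f(x_n + h, y_n + h·k1); y_{n+1} = y_n + (h/2)·(k1 + k2).
x=0.000000, y=1.140000:
  k1 = f(0.000000, 1.140000) = 0.830400
  k2 = f(0.200000, 1.306080) = 0.424155
  y ← 1.140000 + (0.2/2)·(0.830400 + 0.424155) = 1.265456
x=0.200000, y=1.265456:
  k1 = f(0.200000, 1.265456) = 0.528622
  k2 = f(0.400000, 1.371180) = 0.249865
  y ← 1.265456 + (0.2/2)·(0.528622 + 0.249865) = 1.343304
y(0.4) ≈ 1.3433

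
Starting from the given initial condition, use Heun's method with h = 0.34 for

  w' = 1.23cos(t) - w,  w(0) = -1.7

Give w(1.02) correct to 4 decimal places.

-0.0292

Heun: k1 = f(t_n, w_n); k2 = f(t_n + h, w_n + h·k1); w_{n+1} = w_n + (h/2)·(k1 + k2).
t=0.000000, w=-1.700000:
  k1 = f(0.000000, -1.700000) = 2.930000
  k2 = f(0.340000, -0.703800) = 1.863388
  w ← -1.700000 + (0.34/2)·(2.930000 + 1.863388) = -0.885124
t=0.340000, w=-0.885124:
  k1 = f(0.340000, -0.885124) = 2.044712
  k2 = f(0.680000, -0.189922) = 1.146336
  w ← -0.885124 + (0.34/2)·(2.044712 + 1.146336) = -0.342646
t=0.680000, w=-0.342646:
  k1 = f(0.680000, -0.342646) = 1.299060
  k2 = f(1.020000, 0.099035) = 0.544705
  w ← -0.342646 + (0.34/2)·(1.299060 + 0.544705) = -0.029206
w(1.02) ≈ -0.0292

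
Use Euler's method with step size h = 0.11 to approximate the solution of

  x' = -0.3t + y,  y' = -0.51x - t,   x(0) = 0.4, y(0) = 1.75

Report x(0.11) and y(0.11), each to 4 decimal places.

Euler on (x,y): x_{n+1} = x_n + h·x', y_{n+1} = y_n + h·y'.
0.000000: (0.400000, 1.750000); f=(1.750000, -0.204000) → (0.592500, 1.727560)
(x(0.11), y(0.11)) ≈ (0.5925, 1.7276)

0.5925, 1.7276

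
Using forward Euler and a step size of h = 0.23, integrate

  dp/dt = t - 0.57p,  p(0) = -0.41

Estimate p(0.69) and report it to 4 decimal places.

Euler: p_{n+1} = p_n + h·f(t_n, p_n).
t=0.000000, p=-0.410000: f=0.233700 → p ← -0.410000 + 0.23·0.233700 = -0.356249
t=0.230000, p=-0.356249: f=0.433062 → p ← -0.356249 + 0.23·0.433062 = -0.256645
t=0.460000, p=-0.256645: f=0.606288 → p ← -0.256645 + 0.23·0.606288 = -0.117199
p(0.69) ≈ -0.1172

-0.1172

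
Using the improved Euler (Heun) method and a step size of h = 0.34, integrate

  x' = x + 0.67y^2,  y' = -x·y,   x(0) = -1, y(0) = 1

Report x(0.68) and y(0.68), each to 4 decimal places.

Heun on (x,y): k1 = f(t_n, state_n); k2 = f(t_n + h, state_n + h·k1); state_{n+1} = state_n + (h/2)·(k1 + k2).
0.000000: (-1.000000, 1.000000)
  k1 = (-0.330000, 1.000000)
  predictor → (-1.112200, 1.340000)
  k2 = (0.090852, 1.490348)
  → (-1.040655, 1.423359)
0.340000: (-1.040655, 1.423359)
  k1 = (0.316732, 1.481226)
  predictor → (-0.932966, 1.926976)
  k2 = (1.554902, 1.797804)
  → (-0.722477, 1.980794)
(x(0.68), y(0.68)) ≈ (-0.7225, 1.9808)

-0.7225, 1.9808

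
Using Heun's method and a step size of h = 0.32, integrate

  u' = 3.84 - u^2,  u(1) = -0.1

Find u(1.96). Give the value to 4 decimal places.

Heun: k1 = f(t_n, u_n); k2 = f(t_n + h, u_n + h·k1); u_{n+1} = u_n + (h/2)·(k1 + k2).
t=1.000000, u=-0.100000:
  k1 = f(1.000000, -0.100000) = 3.830000
  k2 = f(1.320000, 1.125600) = 2.573025
  u ← -0.100000 + (0.32/2)·(3.830000 + 2.573025) = 0.924484
t=1.320000, u=0.924484:
  k1 = f(1.320000, 0.924484) = 2.985329
  k2 = f(1.640000, 1.879789) = 0.306392
  u ← 0.924484 + (0.32/2)·(2.985329 + 0.306392) = 1.451159
t=1.640000, u=1.451159:
  k1 = f(1.640000, 1.451159) = 1.734136
  k2 = f(1.960000, 2.006083) = -0.184369
  u ← 1.451159 + (0.32/2)·(1.734136 + (-0.184369)) = 1.699122
u(1.96) ≈ 1.6991

1.6991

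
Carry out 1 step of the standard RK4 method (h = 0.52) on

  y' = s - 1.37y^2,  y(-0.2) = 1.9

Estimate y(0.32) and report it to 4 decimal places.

RK4: k1 = f(s_n, y_n); k2 = f(s_n + h/2, y_n + (h/2)·k1); k3 = f(s_n + h/2, y_n + (h/2)·k2); k4 = f(s_n + h, y_n + h·k3); y_{n+1} = y_n + (h/6)·(k1 + 2k2 + 2k3 + k4).
s=-0.200000, y=1.900000:
  k1 = f(-0.200000, 1.900000) = -5.145700
  k2 = f(0.060000, 0.562118) = -0.372888
  k3 = f(0.060000, 1.803049) = -4.393851
  k4 = f(0.320000, -0.384803) = 0.117140
  y ← 1.900000 + (0.52/6)·(k1 + 2k2 + 2k3 + k4) = 0.637957
y(0.32) ≈ 0.6380

0.6380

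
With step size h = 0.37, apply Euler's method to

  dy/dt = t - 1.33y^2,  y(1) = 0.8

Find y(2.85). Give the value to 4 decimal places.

Euler: y_{n+1} = y_n + h·f(t_n, y_n).
t=1.000000, y=0.800000: f=0.148800 → y ← 0.800000 + 0.37·0.148800 = 0.855056
t=1.370000, y=0.855056: f=0.397609 → y ← 0.855056 + 0.37·0.397609 = 1.002171
t=1.740000, y=1.002171: f=0.404218 → y ← 1.002171 + 0.37·0.404218 = 1.151732
t=2.110000, y=1.151732: f=0.345773 → y ← 1.151732 + 0.37·0.345773 = 1.279668
t=2.480000, y=1.279668: f=0.302058 → y ← 1.279668 + 0.37·0.302058 = 1.391430
y(2.85) ≈ 1.3914

1.3914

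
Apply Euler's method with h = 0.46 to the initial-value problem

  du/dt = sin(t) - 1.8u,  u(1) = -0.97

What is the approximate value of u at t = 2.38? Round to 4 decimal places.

Euler: u_{n+1} = u_n + h·f(t_n, u_n).
t=1.000000, u=-0.970000: f=2.587471 → u ← -0.970000 + 0.46·2.587471 = 0.220237
t=1.460000, u=0.220237: f=0.597442 → u ← 0.220237 + 0.46·0.597442 = 0.495060
t=1.920000, u=0.495060: f=0.048537 → u ← 0.495060 + 0.46·0.048537 = 0.517387
u(2.38) ≈ 0.5174

0.5174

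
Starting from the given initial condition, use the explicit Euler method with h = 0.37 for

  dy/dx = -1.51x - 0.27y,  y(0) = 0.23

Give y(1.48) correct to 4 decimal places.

-1.0088

Euler: y_{n+1} = y_n + h·f(x_n, y_n).
x=0.000000, y=0.230000: f=-0.062100 → y ← 0.230000 + 0.37·(-0.062100) = 0.207023
x=0.370000, y=0.207023: f=-0.614596 → y ← 0.207023 + 0.37·(-0.614596) = -0.020378
x=0.740000, y=-0.020378: f=-1.111898 → y ← -0.020378 + 0.37·(-1.111898) = -0.431780
x=1.110000, y=-0.431780: f=-1.559519 → y ← -0.431780 + 0.37·(-1.559519) = -1.008802
y(1.48) ≈ -1.0088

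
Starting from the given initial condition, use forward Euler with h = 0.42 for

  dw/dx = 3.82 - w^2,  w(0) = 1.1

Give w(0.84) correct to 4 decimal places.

1.7748

Euler: w_{n+1} = w_n + h·f(x_n, w_n).
x=0.000000, w=1.100000: f=2.610000 → w ← 1.100000 + 0.42·2.610000 = 2.196200
x=0.420000, w=2.196200: f=-1.003294 → w ← 2.196200 + 0.42·(-1.003294) = 1.774816
w(0.84) ≈ 1.7748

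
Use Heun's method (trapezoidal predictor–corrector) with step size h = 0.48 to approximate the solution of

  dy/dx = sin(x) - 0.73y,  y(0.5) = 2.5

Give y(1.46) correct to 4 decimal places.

Heun: k1 = f(x_n, y_n); k2 = f(x_n + h, y_n + h·k1); y_{n+1} = y_n + (h/2)·(k1 + k2).
x=0.500000, y=2.500000:
  k1 = f(0.500000, 2.500000) = -1.345574
  k2 = f(0.980000, 1.854124) = -0.523013
  y ← 2.500000 + (0.48/2)·(-1.345574 + (-0.523013)) = 2.051539
x=0.980000, y=2.051539:
  k1 = f(0.980000, 2.051539) = -0.667126
  k2 = f(1.460000, 1.731318) = -0.269994
  y ← 2.051539 + (0.48/2)·(-0.667126 + (-0.269994)) = 1.826630
y(1.46) ≈ 1.8266

1.8266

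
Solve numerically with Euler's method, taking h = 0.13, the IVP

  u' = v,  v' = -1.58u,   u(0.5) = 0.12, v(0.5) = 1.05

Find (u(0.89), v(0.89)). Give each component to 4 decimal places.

Euler on (u,v): u_{n+1} = u_n + h·u', v_{n+1} = v_n + h·v'.
0.500000: (0.120000, 1.050000); f=(1.050000, -0.189600) → (0.256500, 1.025352)
0.630000: (0.256500, 1.025352); f=(1.025352, -0.405270) → (0.389796, 0.972667)
0.760000: (0.389796, 0.972667); f=(0.972667, -0.615877) → (0.516242, 0.892603)
(u(0.89), v(0.89)) ≈ (0.5162, 0.8926)

0.5162, 0.8926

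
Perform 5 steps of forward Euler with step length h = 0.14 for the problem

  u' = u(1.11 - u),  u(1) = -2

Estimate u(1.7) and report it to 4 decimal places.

Euler: u_{n+1} = u_n + h·f(s_n, u_n).
s=1.000000, u=-2.000000: f=-6.220000 → u ← -2.000000 + 0.14·(-6.220000) = -2.870800
s=1.140000, u=-2.870800: f=-11.428081 → u ← -2.870800 + 0.14·(-11.428081) = -4.470731
s=1.280000, u=-4.470731: f=-24.949950 → u ← -4.470731 + 0.14·(-24.949950) = -7.963724
s=1.420000, u=-7.963724: f=-72.260639 → u ← -7.963724 + 0.14·(-72.260639) = -18.080214
s=1.560000, u=-18.080214: f=-346.963164 → u ← -18.080214 + 0.14·(-346.963164) = -66.655057
u(1.7) ≈ -66.6551

-66.6551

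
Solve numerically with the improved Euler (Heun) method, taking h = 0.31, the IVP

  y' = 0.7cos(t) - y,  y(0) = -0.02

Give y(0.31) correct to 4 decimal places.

Heun: k1 = f(t_n, y_n); k2 = f(t_n + h, y_n + h·k1); y_{n+1} = y_n + (h/2)·(k1 + k2).
t=0.000000, y=-0.020000:
  k1 = f(0.000000, -0.020000) = 0.720000
  k2 = f(0.310000, 0.203200) = 0.463433
  y ← -0.020000 + (0.31/2)·(0.720000 + 0.463433) = 0.163432
y(0.31) ≈ 0.1634

0.1634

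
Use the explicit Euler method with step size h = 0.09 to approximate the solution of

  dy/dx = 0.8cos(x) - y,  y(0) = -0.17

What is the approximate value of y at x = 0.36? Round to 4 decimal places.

Euler: y_{n+1} = y_n + h·f(x_n, y_n).
x=0.000000, y=-0.170000: f=0.970000 → y ← -0.170000 + 0.09·0.970000 = -0.082700
x=0.090000, y=-0.082700: f=0.879462 → y ← -0.082700 + 0.09·0.879462 = -0.003548
x=0.180000, y=-0.003548: f=0.790623 → y ← -0.003548 + 0.09·0.790623 = 0.067608
x=0.270000, y=0.067608: f=0.703409 → y ← 0.067608 + 0.09·0.703409 = 0.130915
y(0.36) ≈ 0.1309

0.1309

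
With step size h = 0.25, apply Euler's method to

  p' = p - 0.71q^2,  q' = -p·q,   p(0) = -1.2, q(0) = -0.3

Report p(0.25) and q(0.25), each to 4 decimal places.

-1.5160, -0.3900

Euler on (p,q): p_{n+1} = p_n + h·p', q_{n+1} = q_n + h·q'.
0.000000: (-1.200000, -0.300000); f=(-1.263900, -0.360000) → (-1.515975, -0.390000)
(p(0.25), q(0.25)) ≈ (-1.5160, -0.3900)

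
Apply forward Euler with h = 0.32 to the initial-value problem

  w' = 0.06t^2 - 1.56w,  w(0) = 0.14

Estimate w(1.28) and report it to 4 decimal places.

0.0309

Euler: w_{n+1} = w_n + h·f(t_n, w_n).
t=0.000000, w=0.140000: f=-0.218400 → w ← 0.140000 + 0.32·(-0.218400) = 0.070112
t=0.320000, w=0.070112: f=-0.103231 → w ← 0.070112 + 0.32·(-0.103231) = 0.037078
t=0.640000, w=0.037078: f=-0.033266 → w ← 0.037078 + 0.32·(-0.033266) = 0.026433
t=0.960000, w=0.026433: f=0.014060 → w ← 0.026433 + 0.32·0.014060 = 0.030932
w(1.28) ≈ 0.0309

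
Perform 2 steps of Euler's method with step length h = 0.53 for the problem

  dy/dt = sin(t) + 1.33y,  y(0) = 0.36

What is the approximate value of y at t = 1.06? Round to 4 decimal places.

Euler: y_{n+1} = y_n + h·f(t_n, y_n).
t=0.000000, y=0.360000: f=0.478800 → y ← 0.360000 + 0.53·0.478800 = 0.613764
t=0.530000, y=0.613764: f=1.321839 → y ← 0.613764 + 0.53·1.321839 = 1.314339
y(1.06) ≈ 1.3143

1.3143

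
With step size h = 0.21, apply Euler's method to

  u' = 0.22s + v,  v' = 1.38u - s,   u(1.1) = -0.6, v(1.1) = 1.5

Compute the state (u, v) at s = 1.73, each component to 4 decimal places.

0.2845, 0.4493

Euler on (u,v): u_{n+1} = u_n + h·u', v_{n+1} = v_n + h·v'.
1.100000: (-0.600000, 1.500000); f=(1.742000, -1.928000) → (-0.234180, 1.095120)
1.310000: (-0.234180, 1.095120); f=(1.383320, -1.633168) → (0.056317, 0.752155)
1.520000: (0.056317, 0.752155); f=(1.086555, -1.442282) → (0.284494, 0.449275)
(u(1.73), v(1.73)) ≈ (0.2845, 0.4493)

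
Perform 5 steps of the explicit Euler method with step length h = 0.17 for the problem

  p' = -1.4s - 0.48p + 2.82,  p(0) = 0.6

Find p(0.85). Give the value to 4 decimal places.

Euler: p_{n+1} = p_n + h·f(s_n, p_n).
s=0.000000, p=0.600000: f=2.532000 → p ← 0.600000 + 0.17·2.532000 = 1.030440
s=0.170000, p=1.030440: f=2.087389 → p ← 1.030440 + 0.17·2.087389 = 1.385296
s=0.340000, p=1.385296: f=1.679058 → p ← 1.385296 + 0.17·1.679058 = 1.670736
s=0.510000, p=1.670736: f=1.304047 → p ← 1.670736 + 0.17·1.304047 = 1.892424
s=0.680000, p=1.892424: f=0.959637 → p ← 1.892424 + 0.17·0.959637 = 2.055562
p(0.85) ≈ 2.0556

2.0556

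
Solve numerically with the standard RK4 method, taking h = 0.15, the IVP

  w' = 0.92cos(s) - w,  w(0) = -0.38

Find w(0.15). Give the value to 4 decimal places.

-0.1994

RK4: k1 = f(s_n, w_n); k2 = f(s_n + h/2, w_n + (h/2)·k1); k3 = f(s_n + h/2, w_n + (h/2)·k2); k4 = f(s_n + h, w_n + h·k3); w_{n+1} = w_n + (h/6)·(k1 + 2k2 + 2k3 + k4).
s=0.000000, w=-0.380000:
  k1 = f(0.000000, -0.380000) = 1.300000
  k2 = f(0.075000, -0.282500) = 1.199914
  k3 = f(0.075000, -0.290006) = 1.207420
  k4 = f(0.150000, -0.198887) = 1.108556
  w ← -0.380000 + (0.15/6)·(k1 + 2k2 + 2k3 + k4) = -0.199419
w(0.15) ≈ -0.1994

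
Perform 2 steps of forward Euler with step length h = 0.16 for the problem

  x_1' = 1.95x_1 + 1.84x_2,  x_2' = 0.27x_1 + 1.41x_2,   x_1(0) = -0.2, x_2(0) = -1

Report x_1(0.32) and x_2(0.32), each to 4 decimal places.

-1.0939, -1.5367

Euler on (x_1,x_2): x_1_{n+1} = x_1_n + h·x_1', x_2_{n+1} = x_2_n + h·x_2'.
0.000000: (-0.200000, -1.000000); f=(-2.230000, -1.464000) → (-0.556800, -1.234240)
0.160000: (-0.556800, -1.234240); f=(-3.356762, -1.890614) → (-1.093882, -1.536738)
(x_1(0.32), x_2(0.32)) ≈ (-1.0939, -1.5367)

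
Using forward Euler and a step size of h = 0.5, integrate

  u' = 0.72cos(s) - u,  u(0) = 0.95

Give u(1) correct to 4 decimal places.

0.7334

Euler: u_{n+1} = u_n + h·f(s_n, u_n).
s=0.000000, u=0.950000: f=-0.230000 → u ← 0.950000 + 0.5·(-0.230000) = 0.835000
s=0.500000, u=0.835000: f=-0.203141 → u ← 0.835000 + 0.5·(-0.203141) = 0.733430
u(1) ≈ 0.7334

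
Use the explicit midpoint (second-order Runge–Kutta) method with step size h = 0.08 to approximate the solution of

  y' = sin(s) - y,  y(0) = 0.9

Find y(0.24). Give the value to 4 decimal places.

Midpoint: k1 = f(s_n, y_n); k2 = f(s_n + h/2, y_n + (h/2)·k1); y_{n+1} = y_n + h·k2.
s=0.000000, y=0.900000:
  k1 = f(0.000000, 0.900000) = -0.900000
  k2 = f(0.040000, 0.864000) = -0.824011
  y ← 0.900000 + 0.08·(-0.824011) = 0.834079
s=0.080000, y=0.834079:
  k1 = f(0.080000, 0.834079) = -0.754164
  k2 = f(0.120000, 0.803913) = -0.684200
  y ← 0.834079 + 0.08·(-0.684200) = 0.779343
s=0.160000, y=0.779343:
  k1 = f(0.160000, 0.779343) = -0.620025
  k2 = f(0.200000, 0.754542) = -0.555873
  y ← 0.779343 + 0.08·(-0.555873) = 0.734873
y(0.24) ≈ 0.7349

0.7349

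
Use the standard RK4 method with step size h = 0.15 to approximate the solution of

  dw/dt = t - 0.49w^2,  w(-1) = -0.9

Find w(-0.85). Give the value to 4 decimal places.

-1.1134

RK4: k1 = f(t_n, w_n); k2 = f(t_n + h/2, w_n + (h/2)·k1); k3 = f(t_n + h/2, w_n + (h/2)·k2); k4 = f(t_n + h, w_n + h·k3); w_{n+1} = w_n + (h/6)·(k1 + 2k2 + 2k3 + k4).
t=-1.000000, w=-0.900000:
  k1 = f(-1.000000, -0.900000) = -1.396900
  k2 = f(-0.925000, -1.004768) = -1.419683
  k3 = f(-0.925000, -1.006476) = -1.421367
  k4 = f(-0.850000, -1.113205) = -1.457221
  w ← -0.900000 + (0.15/6)·(k1 + 2k2 + 2k3 + k4) = -1.113406
w(-0.85) ≈ -1.1134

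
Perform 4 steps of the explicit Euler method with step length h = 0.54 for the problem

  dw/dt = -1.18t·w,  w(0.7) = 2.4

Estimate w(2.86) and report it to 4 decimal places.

0.0179

Euler: w_{n+1} = w_n + h·f(t_n, w_n).
t=0.700000, w=2.400000: f=-1.982400 → w ← 2.400000 + 0.54·(-1.982400) = 1.329504
t=1.240000, w=1.329504: f=-1.945330 → w ← 1.329504 + 0.54·(-1.945330) = 0.279026
t=1.780000, w=0.279026: f=-0.586066 → w ← 0.279026 + 0.54·(-0.586066) = -0.037450
t=2.320000, w=-0.037450: f=0.102522 → w ← -0.037450 + 0.54·0.102522 = 0.017912
w(2.86) ≈ 0.0179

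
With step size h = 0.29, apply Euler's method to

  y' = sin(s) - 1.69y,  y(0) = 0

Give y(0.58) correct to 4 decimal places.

0.0829

Euler: y_{n+1} = y_n + h·f(s_n, y_n).
s=0.000000, y=0.000000: f=0.000000 → y ← 0.000000 + 0.29·0.000000 = 0.000000
s=0.290000, y=0.000000: f=0.285952 → y ← 0.000000 + 0.29·0.285952 = 0.082926
y(0.58) ≈ 0.0829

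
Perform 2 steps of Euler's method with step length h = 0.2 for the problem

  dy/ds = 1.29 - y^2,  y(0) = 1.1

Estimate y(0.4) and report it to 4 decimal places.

1.1249

Euler: y_{n+1} = y_n + h·f(s_n, y_n).
s=0.000000, y=1.100000: f=0.080000 → y ← 1.100000 + 0.2·0.080000 = 1.116000
s=0.200000, y=1.116000: f=0.044544 → y ← 1.116000 + 0.2·0.044544 = 1.124909
y(0.4) ≈ 1.1249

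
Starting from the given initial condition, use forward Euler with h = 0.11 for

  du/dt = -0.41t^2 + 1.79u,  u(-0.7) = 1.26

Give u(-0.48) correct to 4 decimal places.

1.7629

Euler: u_{n+1} = u_n + h·f(t_n, u_n).
t=-0.700000, u=1.260000: f=2.054500 → u ← 1.260000 + 0.11·2.054500 = 1.485995
t=-0.590000, u=1.485995: f=2.517210 → u ← 1.485995 + 0.11·2.517210 = 1.762888
u(-0.48) ≈ 1.7629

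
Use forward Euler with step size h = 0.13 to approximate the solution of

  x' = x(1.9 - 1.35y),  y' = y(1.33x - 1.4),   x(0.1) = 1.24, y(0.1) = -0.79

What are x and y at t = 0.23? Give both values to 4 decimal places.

Euler on (x,y): x_{n+1} = x_n + h·x', y_{n+1} = y_n + h·y'.
0.100000: (1.240000, -0.790000); f=(3.678460, -0.196868) → (1.718200, -0.815593)
(x(0.23), y(0.23)) ≈ (1.7182, -0.8156)

1.7182, -0.8156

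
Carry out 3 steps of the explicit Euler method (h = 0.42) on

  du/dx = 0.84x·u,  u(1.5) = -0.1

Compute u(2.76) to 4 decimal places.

-0.4683

Euler: u_{n+1} = u_n + h·f(x_n, u_n).
x=1.500000, u=-0.100000: f=-0.126000 → u ← -0.100000 + 0.42·(-0.126000) = -0.152920
x=1.920000, u=-0.152920: f=-0.246629 → u ← -0.152920 + 0.42·(-0.246629) = -0.256504
x=2.340000, u=-0.256504: f=-0.504185 → u ← -0.256504 + 0.42·(-0.504185) = -0.468262
u(2.76) ≈ -0.4683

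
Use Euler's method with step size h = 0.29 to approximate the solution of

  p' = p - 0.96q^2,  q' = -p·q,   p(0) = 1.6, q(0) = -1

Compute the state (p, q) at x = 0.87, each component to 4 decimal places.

Euler on (p,q): p_{n+1} = p_n + h·p', q_{n+1} = q_n + h·q'.
0.000000: (1.600000, -1.000000); f=(0.640000, 1.600000) → (1.785600, -0.536000)
0.290000: (1.785600, -0.536000); f=(1.509796, 0.957082) → (2.223441, -0.258446)
0.580000: (2.223441, -0.258446); f=(2.159318, 0.574640) → (2.849643, -0.091801)
(p(0.87), q(0.87)) ≈ (2.8496, -0.0918)

2.8496, -0.0918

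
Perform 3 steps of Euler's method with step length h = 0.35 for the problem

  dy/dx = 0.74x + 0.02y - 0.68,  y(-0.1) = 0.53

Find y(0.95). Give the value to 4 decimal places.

0.0165

Euler: y_{n+1} = y_n + h·f(x_n, y_n).
x=-0.100000, y=0.530000: f=-0.743400 → y ← 0.530000 + 0.35·(-0.743400) = 0.269810
x=0.250000, y=0.269810: f=-0.489604 → y ← 0.269810 + 0.35·(-0.489604) = 0.098449
x=0.600000, y=0.098449: f=-0.234031 → y ← 0.098449 + 0.35·(-0.234031) = 0.016538
y(0.95) ≈ 0.0165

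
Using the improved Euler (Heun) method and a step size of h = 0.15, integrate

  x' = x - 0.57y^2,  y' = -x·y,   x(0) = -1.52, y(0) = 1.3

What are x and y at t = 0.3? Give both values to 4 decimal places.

Heun on (x,y): k1 = f(t_n, state_n); k2 = f(t_n + h, state_n + h·k1); state_{n+1} = state_n + (h/2)·(k1 + k2).
0.000000: (-1.520000, 1.300000)
  k1 = (-2.483300, 1.976000)
  predictor → (-1.892495, 1.596400)
  k2 = (-3.345136, 3.021179)
  → (-1.957133, 1.674788)
0.150000: (-1.957133, 1.674788)
  k1 = (-3.555935, 3.277783)
  predictor → (-2.490523, 2.166456)
  k2 = (-5.165836, 5.395608)
  → (-2.611266, 2.325293)
(x(0.3), y(0.3)) ≈ (-2.6113, 2.3253)

-2.6113, 2.3253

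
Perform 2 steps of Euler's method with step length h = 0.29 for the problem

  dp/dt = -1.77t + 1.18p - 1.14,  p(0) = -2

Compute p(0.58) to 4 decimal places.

Euler: p_{n+1} = p_n + h·f(t_n, p_n).
t=0.000000, p=-2.000000: f=-3.500000 → p ← -2.000000 + 0.29·(-3.500000) = -3.015000
t=0.290000, p=-3.015000: f=-5.211000 → p ← -3.015000 + 0.29·(-5.211000) = -4.526190
p(0.58) ≈ -4.5262

-4.5262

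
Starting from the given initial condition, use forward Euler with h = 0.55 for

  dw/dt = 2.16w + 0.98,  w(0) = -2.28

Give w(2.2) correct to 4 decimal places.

Euler: w_{n+1} = w_n + h·f(t_n, w_n).
t=0.000000, w=-2.280000: f=-3.944800 → w ← -2.280000 + 0.55·(-3.944800) = -4.449640
t=0.550000, w=-4.449640: f=-8.631222 → w ← -4.449640 + 0.55·(-8.631222) = -9.196812
t=1.100000, w=-9.196812: f=-18.885115 → w ← -9.196812 + 0.55·(-18.885115) = -19.583625
t=1.650000, w=-19.583625: f=-41.320631 → w ← -19.583625 + 0.55·(-41.320631) = -42.309972
w(2.2) ≈ -42.3100

-42.3100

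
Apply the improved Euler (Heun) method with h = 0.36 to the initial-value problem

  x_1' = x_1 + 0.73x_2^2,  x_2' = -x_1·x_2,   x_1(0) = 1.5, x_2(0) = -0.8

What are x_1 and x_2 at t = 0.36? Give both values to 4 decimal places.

Heun on (x_1,x_2): k1 = f(t_n, state_n); k2 = f(t_n + h, state_n + h·k1); state_{n+1} = state_n + (h/2)·(k1 + k2).
0.000000: (1.500000, -0.800000)
  k1 = (1.967200, 1.200000)
  predictor → (2.208192, -0.368000)
  k2 = (2.307052, 0.812615)
  → (2.269365, -0.437729)
(x_1(0.36), x_2(0.36)) ≈ (2.2694, -0.4377)

2.2694, -0.4377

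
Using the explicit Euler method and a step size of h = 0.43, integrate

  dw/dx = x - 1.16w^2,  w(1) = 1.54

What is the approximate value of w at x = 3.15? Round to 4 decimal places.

Euler: w_{n+1} = w_n + h·f(x_n, w_n).
x=1.000000, w=1.540000: f=-1.751056 → w ← 1.540000 + 0.43·(-1.751056) = 0.787046
x=1.430000, w=0.787046: f=0.711448 → w ← 0.787046 + 0.43·0.711448 = 1.092969
x=1.860000, w=1.092969: f=0.474287 → w ← 1.092969 + 0.43·0.474287 = 1.296912
x=2.290000, w=1.296912: f=0.338903 → w ← 1.296912 + 0.43·0.338903 = 1.442640
x=2.720000, w=1.442640: f=0.305796 → w ← 1.442640 + 0.43·0.305796 = 1.574132
w(3.15) ≈ 1.5741

1.5741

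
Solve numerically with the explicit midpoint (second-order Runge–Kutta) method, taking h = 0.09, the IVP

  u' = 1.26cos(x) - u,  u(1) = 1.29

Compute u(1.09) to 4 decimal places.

1.2333

Midpoint: k1 = f(x_n, u_n); k2 = f(x_n + h/2, u_n + (h/2)·k1); u_{n+1} = u_n + h·k2.
x=1.000000, u=1.290000:
  k1 = f(1.000000, 1.290000) = -0.609219
  k2 = f(1.045000, 1.262585) = -0.630189
  u ← 1.290000 + 0.09·(-0.630189) = 1.233283
u(1.09) ≈ 1.2333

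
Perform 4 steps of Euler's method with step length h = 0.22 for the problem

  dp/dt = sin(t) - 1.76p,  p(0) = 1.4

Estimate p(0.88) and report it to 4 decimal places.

0.4078

Euler: p_{n+1} = p_n + h·f(t_n, p_n).
t=0.000000, p=1.400000: f=-2.464000 → p ← 1.400000 + 0.22·(-2.464000) = 0.857920
t=0.220000, p=0.857920: f=-1.291710 → p ← 0.857920 + 0.22·(-1.291710) = 0.573744
t=0.440000, p=0.573744: f=-0.583850 → p ← 0.573744 + 0.22·(-0.583850) = 0.445297
t=0.660000, p=0.445297: f=-0.170606 → p ← 0.445297 + 0.22·(-0.170606) = 0.407764
p(0.88) ≈ 0.4078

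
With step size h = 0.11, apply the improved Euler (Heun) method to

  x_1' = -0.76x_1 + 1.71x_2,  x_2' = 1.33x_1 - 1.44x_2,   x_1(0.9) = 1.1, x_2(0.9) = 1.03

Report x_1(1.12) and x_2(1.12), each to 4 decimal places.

1.2891, 1.0526

Heun on (x_1,x_2): k1 = f(x_n, state_n); k2 = f(x_n + h, state_n + h·k1); state_{n+1} = state_n + (h/2)·(k1 + k2).
0.900000: (1.100000, 1.030000)
  k1 = (0.925300, -0.020200)
  predictor → (1.201783, 1.027778)
  k2 = (0.844145, 0.118371)
  → (1.197319, 1.035399)
1.010000: (1.197319, 1.035399)
  k1 = (0.860570, 0.101460)
  predictor → (1.291982, 1.046560)
  k2 = (0.807711, 0.211290)
  → (1.289075, 1.052601)
(x_1(1.12), x_2(1.12)) ≈ (1.2891, 1.0526)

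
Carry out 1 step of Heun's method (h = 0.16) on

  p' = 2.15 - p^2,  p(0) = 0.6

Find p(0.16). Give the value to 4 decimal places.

0.8523

Heun: k1 = f(x_n, p_n); k2 = f(x_n + h, p_n + h·k1); p_{n+1} = p_n + (h/2)·(k1 + k2).
x=0.000000, p=0.600000:
  k1 = f(0.000000, 0.600000) = 1.790000
  k2 = f(0.160000, 0.886400) = 1.364295
  p ← 0.600000 + (0.16/2)·(1.790000 + 1.364295) = 0.852344
p(0.16) ≈ 0.8523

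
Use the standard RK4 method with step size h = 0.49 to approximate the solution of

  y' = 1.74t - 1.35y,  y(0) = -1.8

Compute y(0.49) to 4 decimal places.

RK4: k1 = f(t_n, y_n); k2 = f(t_n + h/2, y_n + (h/2)·k1); k3 = f(t_n + h/2, y_n + (h/2)·k2); k4 = f(t_n + h, y_n + h·k3); y_{n+1} = y_n + (h/6)·(k1 + 2k2 + 2k3 + k4).
t=0.000000, y=-1.800000:
  k1 = f(0.000000, -1.800000) = 2.430000
  k2 = f(0.245000, -1.204650) = 2.052577
  k3 = f(0.245000, -1.297119) = 2.177410
  k4 = f(0.490000, -0.733069) = 1.842243
  y ← -1.800000 + (0.49/6)·(k1 + 2k2 + 2k3 + k4) = -0.760202
y(0.49) ≈ -0.7602

-0.7602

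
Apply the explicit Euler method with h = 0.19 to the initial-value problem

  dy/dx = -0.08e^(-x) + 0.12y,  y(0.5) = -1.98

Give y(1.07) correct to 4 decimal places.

-2.1423

Euler: y_{n+1} = y_n + h·f(x_n, y_n).
x=0.500000, y=-1.980000: f=-0.286122 → y ← -1.980000 + 0.19·(-0.286122) = -2.034363
x=0.690000, y=-2.034363: f=-0.284250 → y ← -2.034363 + 0.19·(-0.284250) = -2.088371
x=0.880000, y=-2.088371: f=-0.283787 → y ← -2.088371 + 0.19·(-0.283787) = -2.142290
y(1.07) ≈ -2.1423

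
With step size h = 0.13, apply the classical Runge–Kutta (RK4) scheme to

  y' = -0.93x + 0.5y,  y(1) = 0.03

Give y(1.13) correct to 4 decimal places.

-0.1009

RK4: k1 = f(x_n, y_n); k2 = f(x_n + h/2, y_n + (h/2)·k1); k3 = f(x_n + h/2, y_n + (h/2)·k2); k4 = f(x_n + h, y_n + h·k3); y_{n+1} = y_n + (h/6)·(k1 + 2k2 + 2k3 + k4).
x=1.000000, y=0.030000:
  k1 = f(1.000000, 0.030000) = -0.915000
  k2 = f(1.065000, -0.029475) = -1.005188
  k3 = f(1.065000, -0.035337) = -1.008119
  k4 = f(1.130000, -0.101055) = -1.101428
  y ← 0.030000 + (0.13/6)·(k1 + 2k2 + 2k3 + k4) = -0.100933
y(1.13) ≈ -0.1009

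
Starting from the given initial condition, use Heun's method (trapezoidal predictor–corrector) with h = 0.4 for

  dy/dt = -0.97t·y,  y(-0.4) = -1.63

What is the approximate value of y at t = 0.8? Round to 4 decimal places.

-1.2820

Heun: k1 = f(t_n, y_n); k2 = f(t_n + h, y_n + h·k1); y_{n+1} = y_n + (h/2)·(k1 + k2).
t=-0.400000, y=-1.630000:
  k1 = f(-0.400000, -1.630000) = -0.632440
  k2 = f(0.000000, -1.882976) = 0.000000
  y ← -1.630000 + (0.4/2)·(-0.632440 + 0.000000) = -1.756488
t=0.000000, y=-1.756488:
  k1 = f(0.000000, -1.756488) = 0.000000
  k2 = f(0.400000, -1.756488) = 0.681517
  y ← -1.756488 + (0.4/2)·(0.000000 + 0.681517) = -1.620185
t=0.400000, y=-1.620185:
  k1 = f(0.400000, -1.620185) = 0.628632
  k2 = f(0.800000, -1.368732) = 1.062136
  y ← -1.620185 + (0.4/2)·(0.628632 + 1.062136) = -1.282031
y(0.8) ≈ -1.2820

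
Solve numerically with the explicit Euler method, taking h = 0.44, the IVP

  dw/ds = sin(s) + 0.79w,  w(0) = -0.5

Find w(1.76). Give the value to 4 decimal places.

-0.4254

Euler: w_{n+1} = w_n + h·f(s_n, w_n).
s=0.000000, w=-0.500000: f=-0.395000 → w ← -0.500000 + 0.44·(-0.395000) = -0.673800
s=0.440000, w=-0.673800: f=-0.106363 → w ← -0.673800 + 0.44·(-0.106363) = -0.720600
s=0.880000, w=-0.720600: f=0.201465 → w ← -0.720600 + 0.44·0.201465 = -0.631955
s=1.320000, w=-0.631955: f=0.469471 → w ← -0.631955 + 0.44·0.469471 = -0.425388
w(1.76) ≈ -0.4254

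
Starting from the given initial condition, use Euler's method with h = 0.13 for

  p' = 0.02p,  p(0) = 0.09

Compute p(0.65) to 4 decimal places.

0.0912

Euler: p_{n+1} = p_n + h·f(s_n, p_n).
s=0.000000, p=0.090000: f=0.001800 → p ← 0.090000 + 0.13·0.001800 = 0.090234
s=0.130000, p=0.090234: f=0.001805 → p ← 0.090234 + 0.13·0.001805 = 0.090469
s=0.260000, p=0.090469: f=0.001809 → p ← 0.090469 + 0.13·0.001809 = 0.090704
s=0.390000, p=0.090704: f=0.001814 → p ← 0.090704 + 0.13·0.001814 = 0.090940
s=0.520000, p=0.090940: f=0.001819 → p ← 0.090940 + 0.13·0.001819 = 0.091176
p(0.65) ≈ 0.0912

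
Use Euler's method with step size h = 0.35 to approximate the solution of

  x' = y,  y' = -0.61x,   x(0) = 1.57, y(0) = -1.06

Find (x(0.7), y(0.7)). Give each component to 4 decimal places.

0.7107, -1.6512

Euler on (x,y): x_{n+1} = x_n + h·x', y_{n+1} = y_n + h·y'.
0.000000: (1.570000, -1.060000); f=(-1.060000, -0.957700) → (1.199000, -1.395195)
0.350000: (1.199000, -1.395195); f=(-1.395195, -0.731390) → (0.710682, -1.651181)
(x(0.7), y(0.7)) ≈ (0.7107, -1.6512)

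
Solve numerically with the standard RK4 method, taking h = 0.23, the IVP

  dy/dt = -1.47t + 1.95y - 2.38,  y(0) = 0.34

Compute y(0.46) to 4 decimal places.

-1.1527

RK4: k1 = f(t_n, y_n); k2 = f(t_n + h/2, y_n + (h/2)·k1); k3 = f(t_n + h/2, y_n + (h/2)·k2); k4 = f(t_n + h, y_n + h·k3); y_{n+1} = y_n + (h/6)·(k1 + 2k2 + 2k3 + k4).
t=0.000000, y=0.340000:
  k1 = f(0.000000, 0.340000) = -1.717000
  k2 = f(0.115000, 0.142545) = -2.271087
  k3 = f(0.115000, 0.078825) = -2.395341
  k4 = f(0.230000, -0.210929) = -3.129411
  y ← 0.340000 + (0.23/6)·(k1 + 2k2 + 2k3 + k4) = -0.203539
t=0.230000, y=-0.203539:
  k1 = f(0.230000, -0.203539) = -3.115000
  k2 = f(0.345000, -0.561764) = -3.982589
  k3 = f(0.345000, -0.661536) = -4.177146
  k4 = f(0.460000, -1.164282) = -5.326550
  y ← -0.203539 + (0.23/6)·(k1 + 2k2 + 2k3 + k4) = -1.152711
y(0.46) ≈ -1.1527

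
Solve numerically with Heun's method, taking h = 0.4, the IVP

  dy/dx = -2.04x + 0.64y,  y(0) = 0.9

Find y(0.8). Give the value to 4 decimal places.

0.7531

Heun: k1 = f(x_n, y_n); k2 = f(x_n + h, y_n + h·k1); y_{n+1} = y_n + (h/2)·(k1 + k2).
x=0.000000, y=0.900000:
  k1 = f(0.000000, 0.900000) = 0.576000
  k2 = f(0.400000, 1.130400) = -0.092544
  y ← 0.900000 + (0.4/2)·(0.576000 + (-0.092544)) = 0.996691
x=0.400000, y=0.996691:
  k1 = f(0.400000, 0.996691) = -0.178118
  k2 = f(0.800000, 0.925444) = -1.039716
  y ← 0.996691 + (0.4/2)·(-0.178118 + (-1.039716)) = 0.753125
y(0.8) ≈ 0.7531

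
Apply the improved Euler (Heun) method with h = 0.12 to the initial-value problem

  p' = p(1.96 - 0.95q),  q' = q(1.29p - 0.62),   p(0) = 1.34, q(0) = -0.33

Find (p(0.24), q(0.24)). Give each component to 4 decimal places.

2.3298, -0.4894

Heun on (p,q): k1 = f(t_n, state_n); k2 = f(t_n + h, state_n + h·k1); state_{n+1} = state_n + (h/2)·(k1 + k2).
0.000000: (1.340000, -0.330000)
  k1 = (3.046490, -0.365838)
  predictor → (1.705579, -0.373901)
  k2 = (3.948765, -0.590836)
  → (1.759715, -0.387400)
0.120000: (1.759715, -0.387400)
  k1 = (4.096671, -0.639223)
  predictor → (2.251316, -0.464107)
  k2 = (5.405188, -1.060113)
  → (2.329827, -0.489361)
(p(0.24), q(0.24)) ≈ (2.3298, -0.4894)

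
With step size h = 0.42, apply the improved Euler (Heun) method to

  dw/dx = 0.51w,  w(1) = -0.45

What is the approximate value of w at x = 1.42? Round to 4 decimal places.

-0.5567

Heun: k1 = f(x_n, w_n); k2 = f(x_n + h, w_n + h·k1); w_{n+1} = w_n + (h/2)·(k1 + k2).
x=1.000000, w=-0.450000:
  k1 = f(1.000000, -0.450000) = -0.229500
  k2 = f(1.420000, -0.546390) = -0.278659
  w ← -0.450000 + (0.42/2)·(-0.229500 + (-0.278659)) = -0.556713
w(1.42) ≈ -0.5567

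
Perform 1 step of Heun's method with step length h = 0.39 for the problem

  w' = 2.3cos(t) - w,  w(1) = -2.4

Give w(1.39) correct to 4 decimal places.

-1.4181

Heun: k1 = f(t_n, w_n); k2 = f(t_n + h, w_n + h·k1); w_{n+1} = w_n + (h/2)·(k1 + k2).
t=1.000000, w=-2.400000:
  k1 = f(1.000000, -2.400000) = 3.642695
  k2 = f(1.390000, -0.979349) = 1.392919
  w ← -2.400000 + (0.39/2)·(3.642695 + 1.392919) = -1.418055
w(1.39) ≈ -1.4181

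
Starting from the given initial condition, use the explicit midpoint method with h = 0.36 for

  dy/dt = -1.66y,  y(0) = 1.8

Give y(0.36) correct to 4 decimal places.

Midpoint: k1 = f(t_n, y_n); k2 = f(t_n + h/2, y_n + (h/2)·k1); y_{n+1} = y_n + h·k2.
t=0.000000, y=1.800000:
  k1 = f(0.000000, 1.800000) = -2.988000
  k2 = f(0.180000, 1.262160) = -2.095186
  y ← 1.800000 + 0.36·(-2.095186) = 1.045733
y(0.36) ≈ 1.0457

1.0457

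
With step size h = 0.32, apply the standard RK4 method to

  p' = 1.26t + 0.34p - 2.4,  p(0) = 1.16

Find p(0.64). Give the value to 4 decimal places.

0.0039

RK4: k1 = f(t_n, p_n); k2 = f(t_n + h/2, p_n + (h/2)·k1); k3 = f(t_n + h/2, p_n + (h/2)·k2); k4 = f(t_n + h, p_n + h·k3); p_{n+1} = p_n + (h/6)·(k1 + 2k2 + 2k3 + k4).
t=0.000000, p=1.160000:
  k1 = f(0.000000, 1.160000) = -2.005600
  k2 = f(0.160000, 0.839104) = -1.913105
  k3 = f(0.160000, 0.853903) = -1.908073
  k4 = f(0.320000, 0.549417) = -1.809998
  p ← 1.160000 + (0.32/6)·(k1 + 2k2 + 2k3 + k4) = 0.548909
t=0.320000, p=0.548909:
  k1 = f(0.320000, 0.548909) = -1.810171
  k2 = f(0.480000, 0.259282) = -1.707044
  k3 = f(0.480000, 0.275782) = -1.701434
  k4 = f(0.640000, 0.004450) = -1.592087
  p ← 0.548909 + (0.32/6)·(k1 + 2k2 + 2k3 + k4) = 0.003884
p(0.64) ≈ 0.0039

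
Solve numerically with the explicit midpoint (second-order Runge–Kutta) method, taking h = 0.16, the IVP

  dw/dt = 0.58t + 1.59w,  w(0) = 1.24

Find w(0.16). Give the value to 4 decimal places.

Midpoint: k1 = f(t_n, w_n); k2 = f(t_n + h/2, w_n + (h/2)·k1); w_{n+1} = w_n + h·k2.
t=0.000000, w=1.240000:
  k1 = f(0.000000, 1.240000) = 1.971600
  k2 = f(0.080000, 1.397728) = 2.268788
  w ← 1.240000 + 0.16·2.268788 = 1.603006
w(0.16) ≈ 1.6030

1.6030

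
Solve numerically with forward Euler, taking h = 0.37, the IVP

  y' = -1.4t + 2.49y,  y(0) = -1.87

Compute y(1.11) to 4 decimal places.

-14.0141

Euler: y_{n+1} = y_n + h·f(t_n, y_n).
t=0.000000, y=-1.870000: f=-4.656300 → y ← -1.870000 + 0.37·(-4.656300) = -3.592831
t=0.370000, y=-3.592831: f=-9.464149 → y ← -3.592831 + 0.37·(-9.464149) = -7.094566
t=0.740000, y=-7.094566: f=-18.701470 → y ← -7.094566 + 0.37·(-18.701470) = -14.014110
y(1.11) ≈ -14.0141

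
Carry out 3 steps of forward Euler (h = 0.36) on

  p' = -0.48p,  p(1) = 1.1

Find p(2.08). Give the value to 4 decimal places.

Euler: p_{n+1} = p_n + h·f(t_n, p_n).
t=1.000000, p=1.100000: f=-0.528000 → p ← 1.100000 + 0.36·(-0.528000) = 0.909920
t=1.360000, p=0.909920: f=-0.436762 → p ← 0.909920 + 0.36·(-0.436762) = 0.752686
t=1.720000, p=0.752686: f=-0.361289 → p ← 0.752686 + 0.36·(-0.361289) = 0.622622
p(2.08) ≈ 0.6226

0.6226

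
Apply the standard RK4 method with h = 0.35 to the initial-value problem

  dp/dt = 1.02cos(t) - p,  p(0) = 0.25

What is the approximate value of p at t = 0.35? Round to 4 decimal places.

0.4707

RK4: k1 = f(t_n, p_n); k2 = f(t_n + h/2, p_n + (h/2)·k1); k3 = f(t_n + h/2, p_n + (h/2)·k2); k4 = f(t_n + h, p_n + h·k3); p_{n+1} = p_n + (h/6)·(k1 + 2k2 + 2k3 + k4).
t=0.000000, p=0.250000:
  k1 = f(0.000000, 0.250000) = 0.770000
  k2 = f(0.175000, 0.384750) = 0.619671
  k3 = f(0.175000, 0.358442) = 0.645979
  k4 = f(0.350000, 0.476093) = 0.482068
  p ← 0.250000 + (0.35/6)·(k1 + 2k2 + 2k3 + k4) = 0.470696
p(0.35) ≈ 0.4707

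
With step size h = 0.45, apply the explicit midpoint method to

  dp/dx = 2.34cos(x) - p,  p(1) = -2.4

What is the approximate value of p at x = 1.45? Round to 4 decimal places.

-1.3341

Midpoint: k1 = f(x_n, p_n); k2 = f(x_n + h/2, p_n + (h/2)·k1); p_{n+1} = p_n + h·k2.
x=1.000000, p=-2.400000:
  k1 = f(1.000000, -2.400000) = 3.664307
  k2 = f(1.225000, -1.575531) = 2.368664
  p ← -2.400000 + 0.45·2.368664 = -1.334101
p(1.45) ≈ -1.3341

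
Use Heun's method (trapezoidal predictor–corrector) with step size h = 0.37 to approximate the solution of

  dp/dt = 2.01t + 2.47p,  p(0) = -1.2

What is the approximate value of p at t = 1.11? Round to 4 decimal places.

-12.2659

Heun: k1 = f(t_n, p_n); k2 = f(t_n + h, p_n + h·k1); p_{n+1} = p_n + (h/2)·(k1 + k2).
t=0.000000, p=-1.200000:
  k1 = f(0.000000, -1.200000) = -2.964000
  k2 = f(0.370000, -2.296680) = -4.929100
  p ← -1.200000 + (0.37/2)·(-2.964000 + (-4.929100)) = -2.660223
t=0.370000, p=-2.660223:
  k1 = f(0.370000, -2.660223) = -5.827052
  k2 = f(0.740000, -4.816233) = -10.408695
  p ← -2.660223 + (0.37/2)·(-5.827052 + (-10.408695)) = -5.663837
t=0.740000, p=-5.663837:
  k1 = f(0.740000, -5.663837) = -12.502276
  k2 = f(1.110000, -10.289679) = -23.184406
  p ← -5.663837 + (0.37/2)·(-12.502276 + (-23.184406)) = -12.265873
p(1.11) ≈ -12.2659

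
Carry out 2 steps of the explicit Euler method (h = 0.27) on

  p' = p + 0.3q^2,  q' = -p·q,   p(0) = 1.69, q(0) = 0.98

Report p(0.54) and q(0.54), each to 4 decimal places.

2.8476, 0.2129

Euler on (p,q): p_{n+1} = p_n + h·p', q_{n+1} = q_n + h·q'.
0.000000: (1.690000, 0.980000); f=(1.978120, -1.656200) → (2.224092, 0.532826)
0.270000: (2.224092, 0.532826); f=(2.309263, -1.185054) → (2.847594, 0.212861)
(p(0.54), q(0.54)) ≈ (2.8476, 0.2129)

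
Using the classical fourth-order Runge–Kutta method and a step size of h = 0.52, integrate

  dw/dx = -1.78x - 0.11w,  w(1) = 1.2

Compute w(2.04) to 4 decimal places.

RK4: k1 = f(x_n, w_n); k2 = f(x_n + h/2, w_n + (h/2)·k1); k3 = f(x_n + h/2, w_n + (h/2)·k2); k4 = f(x_n + h, w_n + h·k3); w_{n+1} = w_n + (h/6)·(k1 + 2k2 + 2k3 + k4).
x=1.000000, w=1.200000:
  k1 = f(1.000000, 1.200000) = -1.912000
  k2 = f(1.260000, 0.702880) = -2.320117
  k3 = f(1.260000, 0.596770) = -2.308445
  k4 = f(1.520000, -0.000391) = -2.705557
  w ← 1.200000 + (0.52/6)·(k1 + 2k2 + 2k3 + k4) = -0.002472
x=1.520000, w=-0.002472:
  k1 = f(1.520000, -0.002472) = -2.705328
  k2 = f(1.780000, -0.705858) = -3.090756
  k3 = f(1.780000, -0.806069) = -3.079732
  k4 = f(2.040000, -1.603933) = -3.454767
  w ← -0.002472 + (0.52/6)·(k1 + 2k2 + 2k3 + k4) = -1.605898
w(2.04) ≈ -1.6059

-1.6059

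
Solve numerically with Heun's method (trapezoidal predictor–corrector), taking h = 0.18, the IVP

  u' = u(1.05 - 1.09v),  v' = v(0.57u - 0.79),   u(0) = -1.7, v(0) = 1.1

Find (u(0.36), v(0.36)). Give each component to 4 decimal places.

-1.8087, 0.5910

Heun on (u,v): k1 = f(s_n, state_n); k2 = f(s_n + h, state_n + h·k1); state_{n+1} = state_n + (h/2)·(k1 + k2).
0.000000: (-1.700000, 1.100000)
  k1 = (0.253300, -1.934900)
  predictor → (-1.654406, 0.751718)
  k2 = (-0.381551, -1.302736)
  → (-1.711543, 0.808613)
0.180000: (-1.711543, 0.808613)
  k1 = (-0.288587, -1.427670)
  predictor → (-1.763488, 0.551632)
  k2 = (-0.791314, -0.990284)
  → (-1.808734, 0.590997)
(u(0.36), v(0.36)) ≈ (-1.8087, 0.5910)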